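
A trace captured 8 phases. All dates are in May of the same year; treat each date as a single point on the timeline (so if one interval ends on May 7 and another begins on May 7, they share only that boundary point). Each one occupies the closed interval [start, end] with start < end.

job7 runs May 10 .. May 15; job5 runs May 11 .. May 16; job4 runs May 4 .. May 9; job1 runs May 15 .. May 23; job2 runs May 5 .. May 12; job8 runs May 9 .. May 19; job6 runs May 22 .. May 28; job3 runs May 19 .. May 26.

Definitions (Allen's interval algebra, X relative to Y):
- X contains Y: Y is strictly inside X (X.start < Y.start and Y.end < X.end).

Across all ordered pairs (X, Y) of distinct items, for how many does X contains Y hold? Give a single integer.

2

Checking all 56 ordered pairs for relation 'contains'; matching pairs in alphabetical order:
(job8, job5): job8 contains job5 ✓
(job8, job7): job8 contains job7 ✓
Count: 2.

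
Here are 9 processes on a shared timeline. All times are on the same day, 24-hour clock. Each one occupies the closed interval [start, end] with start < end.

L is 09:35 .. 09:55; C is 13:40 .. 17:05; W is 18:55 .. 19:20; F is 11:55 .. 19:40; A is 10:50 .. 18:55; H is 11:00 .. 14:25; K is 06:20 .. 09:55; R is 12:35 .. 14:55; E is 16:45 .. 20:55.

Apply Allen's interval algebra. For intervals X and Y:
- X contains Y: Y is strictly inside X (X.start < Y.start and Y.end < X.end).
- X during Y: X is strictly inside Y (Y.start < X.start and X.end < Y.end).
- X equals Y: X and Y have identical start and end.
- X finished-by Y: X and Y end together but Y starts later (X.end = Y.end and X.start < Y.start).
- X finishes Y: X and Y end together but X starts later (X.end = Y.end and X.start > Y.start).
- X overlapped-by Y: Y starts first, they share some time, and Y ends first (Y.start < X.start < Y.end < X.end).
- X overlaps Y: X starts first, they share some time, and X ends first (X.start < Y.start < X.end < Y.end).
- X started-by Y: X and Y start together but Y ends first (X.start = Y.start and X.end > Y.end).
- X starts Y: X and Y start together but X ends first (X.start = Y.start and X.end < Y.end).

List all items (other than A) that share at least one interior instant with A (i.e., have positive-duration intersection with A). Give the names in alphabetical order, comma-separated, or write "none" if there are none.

C, E, F, H, R

Target A = [10:50, 18:55].
C [13:40, 17:05] → during → yes.
E [16:45, 20:55] → overlapped-by → yes.
F [11:55, 19:40] → overlapped-by → yes.
H [11:00, 14:25] → during → yes.
K [06:20, 09:55] → before → no.
L [09:35, 09:55] → before → no.
R [12:35, 14:55] → during → yes.
W [18:55, 19:20] → met-by → no.
Result: C, E, F, H, R.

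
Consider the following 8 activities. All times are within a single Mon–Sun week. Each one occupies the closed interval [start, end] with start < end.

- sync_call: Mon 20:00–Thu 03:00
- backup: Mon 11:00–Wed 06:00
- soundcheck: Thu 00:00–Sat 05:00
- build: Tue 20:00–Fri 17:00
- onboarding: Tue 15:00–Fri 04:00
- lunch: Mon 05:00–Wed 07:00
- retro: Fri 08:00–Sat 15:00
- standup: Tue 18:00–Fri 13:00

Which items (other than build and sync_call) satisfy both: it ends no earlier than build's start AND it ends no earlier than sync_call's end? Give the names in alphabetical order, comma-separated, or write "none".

onboarding, retro, soundcheck, standup

Conditions: its end is no earlier than build's start (X.end >= Tue 20:00) AND its end is no earlier than sync_call's end (X.end >= Thu 03:00).
backup: end Wed 06:00 >= Tue 20:00? ✓; end Wed 06:00 >= Thu 03:00? ✗ → no.
lunch: end Wed 07:00 >= Tue 20:00? ✓; end Wed 07:00 >= Thu 03:00? ✗ → no.
onboarding: end Fri 04:00 >= Tue 20:00? ✓; end Fri 04:00 >= Thu 03:00? ✓ → yes.
retro: end Sat 15:00 >= Tue 20:00? ✓; end Sat 15:00 >= Thu 03:00? ✓ → yes.
soundcheck: end Sat 05:00 >= Tue 20:00? ✓; end Sat 05:00 >= Thu 03:00? ✓ → yes.
standup: end Fri 13:00 >= Tue 20:00? ✓; end Fri 13:00 >= Thu 03:00? ✓ → yes.
Result: onboarding, retro, soundcheck, standup.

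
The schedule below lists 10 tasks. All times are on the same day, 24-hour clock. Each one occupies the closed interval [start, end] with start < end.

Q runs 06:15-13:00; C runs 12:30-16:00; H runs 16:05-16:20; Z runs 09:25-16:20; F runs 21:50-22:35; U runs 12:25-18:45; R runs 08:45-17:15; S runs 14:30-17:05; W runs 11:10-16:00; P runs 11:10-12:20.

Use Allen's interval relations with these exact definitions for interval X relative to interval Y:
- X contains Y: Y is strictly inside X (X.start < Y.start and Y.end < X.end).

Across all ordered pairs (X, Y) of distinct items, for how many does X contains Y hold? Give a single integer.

14

Checking all 90 ordered pairs for relation 'contains'; matching pairs in alphabetical order:
(Q, P): Q contains P ✓
(R, C): R contains C ✓
(R, H): R contains H ✓
(R, P): R contains P ✓
(R, S): R contains S ✓
(R, W): R contains W ✓
(R, Z): R contains Z ✓
(S, H): S contains H ✓
(U, C): U contains C ✓
(U, H): U contains H ✓
(U, S): U contains S ✓
(Z, C): Z contains C ✓
(Z, P): Z contains P ✓
(Z, W): Z contains W ✓
Count: 14.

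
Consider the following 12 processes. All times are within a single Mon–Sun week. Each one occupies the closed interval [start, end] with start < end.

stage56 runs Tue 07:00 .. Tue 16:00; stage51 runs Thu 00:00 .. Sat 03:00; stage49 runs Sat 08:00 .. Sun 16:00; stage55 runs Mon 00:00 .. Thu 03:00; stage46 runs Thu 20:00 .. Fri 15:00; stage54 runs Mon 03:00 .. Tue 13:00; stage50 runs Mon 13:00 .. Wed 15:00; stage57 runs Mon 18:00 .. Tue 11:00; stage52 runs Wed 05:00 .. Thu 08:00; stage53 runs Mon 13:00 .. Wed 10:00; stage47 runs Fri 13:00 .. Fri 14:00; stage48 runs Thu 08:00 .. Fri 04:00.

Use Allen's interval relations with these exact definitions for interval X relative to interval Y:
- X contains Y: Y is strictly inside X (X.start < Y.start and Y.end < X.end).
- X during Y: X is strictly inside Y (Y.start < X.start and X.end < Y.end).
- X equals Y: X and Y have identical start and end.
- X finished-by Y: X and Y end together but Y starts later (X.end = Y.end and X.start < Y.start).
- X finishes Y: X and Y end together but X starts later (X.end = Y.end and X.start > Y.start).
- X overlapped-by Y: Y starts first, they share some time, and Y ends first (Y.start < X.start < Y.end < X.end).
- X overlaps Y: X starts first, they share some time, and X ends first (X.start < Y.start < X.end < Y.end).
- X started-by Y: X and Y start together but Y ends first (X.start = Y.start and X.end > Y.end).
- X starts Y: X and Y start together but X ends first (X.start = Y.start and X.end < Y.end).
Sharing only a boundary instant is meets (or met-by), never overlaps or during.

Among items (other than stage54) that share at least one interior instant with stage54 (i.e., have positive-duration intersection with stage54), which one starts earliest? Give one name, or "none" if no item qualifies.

stage55

Target stage54 = [Mon 03:00, Tue 13:00].
stage46 [Thu 20:00, Fri 15:00] → after → excluded.
stage47 [Fri 13:00, Fri 14:00] → after → excluded.
stage48 [Thu 08:00, Fri 04:00] → after → excluded.
stage49 [Sat 08:00, Sun 16:00] → after → excluded.
stage50 [Mon 13:00, Wed 15:00] → overlapped-by → candidate.
stage51 [Thu 00:00, Sat 03:00] → after → excluded.
stage52 [Wed 05:00, Thu 08:00] → after → excluded.
stage53 [Mon 13:00, Wed 10:00] → overlapped-by → candidate.
stage55 [Mon 00:00, Thu 03:00] → contains → candidate.
stage56 [Tue 07:00, Tue 16:00] → overlapped-by → candidate.
stage57 [Mon 18:00, Tue 11:00] → during → candidate.
Among candidates, earliest start is Mon 00:00 → stage55.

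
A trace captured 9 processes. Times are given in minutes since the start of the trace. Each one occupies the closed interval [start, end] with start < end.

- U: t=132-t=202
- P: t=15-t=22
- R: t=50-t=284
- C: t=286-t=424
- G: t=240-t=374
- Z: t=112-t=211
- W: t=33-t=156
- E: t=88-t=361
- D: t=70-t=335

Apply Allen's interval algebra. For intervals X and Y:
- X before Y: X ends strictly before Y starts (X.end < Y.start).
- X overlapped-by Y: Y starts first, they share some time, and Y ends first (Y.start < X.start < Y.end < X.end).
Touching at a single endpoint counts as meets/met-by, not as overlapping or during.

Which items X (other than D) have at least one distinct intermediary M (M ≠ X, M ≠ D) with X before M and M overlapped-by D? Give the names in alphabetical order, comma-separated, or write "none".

Target D = [t=70, t=335].
Intermediaries M with M overlapped-by D: C, E, G.
Via C — items with X before C: P, R, U, W, Z.
Via E — items with X before E: P.
Via G — items with X before G: P, U, W, Z.
Union: P, R, U, W, Z.

P, R, U, W, Z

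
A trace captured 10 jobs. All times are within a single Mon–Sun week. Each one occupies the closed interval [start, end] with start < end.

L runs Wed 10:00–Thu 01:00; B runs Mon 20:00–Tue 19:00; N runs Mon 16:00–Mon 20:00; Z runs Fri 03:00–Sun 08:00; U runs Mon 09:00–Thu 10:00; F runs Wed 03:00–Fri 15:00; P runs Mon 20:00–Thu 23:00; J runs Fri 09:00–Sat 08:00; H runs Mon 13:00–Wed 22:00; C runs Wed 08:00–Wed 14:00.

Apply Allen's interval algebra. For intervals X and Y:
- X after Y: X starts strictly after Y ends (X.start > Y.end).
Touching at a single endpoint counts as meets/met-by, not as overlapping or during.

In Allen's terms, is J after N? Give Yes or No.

J = [Fri 09:00, Sat 08:00], N = [Mon 16:00, Mon 20:00].
Actual relation of J to N: after.
Asked whether 'after' holds → Yes.

Yes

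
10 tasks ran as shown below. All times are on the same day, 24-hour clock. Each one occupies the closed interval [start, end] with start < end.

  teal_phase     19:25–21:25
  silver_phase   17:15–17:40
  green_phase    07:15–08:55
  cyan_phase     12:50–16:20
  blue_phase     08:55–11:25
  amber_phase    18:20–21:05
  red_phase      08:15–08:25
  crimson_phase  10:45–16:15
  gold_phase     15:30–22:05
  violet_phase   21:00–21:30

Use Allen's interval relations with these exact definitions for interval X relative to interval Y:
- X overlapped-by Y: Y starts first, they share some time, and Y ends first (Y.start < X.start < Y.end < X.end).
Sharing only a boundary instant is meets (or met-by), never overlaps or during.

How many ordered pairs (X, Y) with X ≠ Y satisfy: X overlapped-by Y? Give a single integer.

7

Checking all 90 ordered pairs for relation 'overlapped-by'; matching pairs in alphabetical order:
(crimson_phase, blue_phase): crimson_phase overlapped-by blue_phase ✓
(cyan_phase, crimson_phase): cyan_phase overlapped-by crimson_phase ✓
(gold_phase, crimson_phase): gold_phase overlapped-by crimson_phase ✓
(gold_phase, cyan_phase): gold_phase overlapped-by cyan_phase ✓
(teal_phase, amber_phase): teal_phase overlapped-by amber_phase ✓
(violet_phase, amber_phase): violet_phase overlapped-by amber_phase ✓
(violet_phase, teal_phase): violet_phase overlapped-by teal_phase ✓
Count: 7.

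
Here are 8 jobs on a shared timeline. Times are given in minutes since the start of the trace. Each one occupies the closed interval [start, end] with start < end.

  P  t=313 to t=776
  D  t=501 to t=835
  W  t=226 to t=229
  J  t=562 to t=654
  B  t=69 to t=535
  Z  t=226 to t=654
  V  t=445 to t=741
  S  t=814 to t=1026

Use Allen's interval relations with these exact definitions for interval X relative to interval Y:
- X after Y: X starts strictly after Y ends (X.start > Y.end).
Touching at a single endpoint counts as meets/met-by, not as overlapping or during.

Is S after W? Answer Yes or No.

S = [t=814, t=1026], W = [t=226, t=229].
Actual relation of S to W: after.
Asked whether 'after' holds → Yes.

Yes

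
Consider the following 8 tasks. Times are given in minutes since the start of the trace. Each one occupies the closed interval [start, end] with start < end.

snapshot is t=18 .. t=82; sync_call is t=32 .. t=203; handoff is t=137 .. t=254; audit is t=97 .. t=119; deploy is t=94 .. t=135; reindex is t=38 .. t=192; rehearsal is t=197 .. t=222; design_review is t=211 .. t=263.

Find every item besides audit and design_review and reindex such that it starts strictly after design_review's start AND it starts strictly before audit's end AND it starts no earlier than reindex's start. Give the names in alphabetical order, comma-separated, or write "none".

Conditions: its start is strictly after design_review's start (X.start > t=211) AND its start is strictly before audit's end (X.start < t=119) AND its start is no earlier than reindex's start (X.start >= t=38).
deploy: start t=94 > t=211? ✗; start t=94 < t=119? ✓; start t=94 >= t=38? ✓ → no.
handoff: start t=137 > t=211? ✗; start t=137 < t=119? ✗; start t=137 >= t=38? ✓ → no.
rehearsal: start t=197 > t=211? ✗; start t=197 < t=119? ✗; start t=197 >= t=38? ✓ → no.
snapshot: start t=18 > t=211? ✗; start t=18 < t=119? ✓; start t=18 >= t=38? ✗ → no.
sync_call: start t=32 > t=211? ✗; start t=32 < t=119? ✓; start t=32 >= t=38? ✗ → no.
Result: none.

none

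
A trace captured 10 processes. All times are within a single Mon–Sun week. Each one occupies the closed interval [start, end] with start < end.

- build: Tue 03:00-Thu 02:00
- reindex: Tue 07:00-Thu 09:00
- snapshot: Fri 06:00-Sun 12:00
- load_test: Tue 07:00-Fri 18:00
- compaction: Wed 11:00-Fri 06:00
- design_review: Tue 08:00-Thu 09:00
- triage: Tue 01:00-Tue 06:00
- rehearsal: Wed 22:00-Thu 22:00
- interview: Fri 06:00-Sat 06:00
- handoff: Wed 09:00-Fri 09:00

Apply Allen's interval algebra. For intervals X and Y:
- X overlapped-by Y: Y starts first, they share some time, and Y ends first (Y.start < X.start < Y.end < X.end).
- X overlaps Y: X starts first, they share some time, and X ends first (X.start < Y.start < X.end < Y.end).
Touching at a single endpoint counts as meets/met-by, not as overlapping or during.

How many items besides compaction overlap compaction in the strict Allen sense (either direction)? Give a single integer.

3

Target compaction = [Wed 11:00, Fri 06:00].
build [Tue 03:00, Thu 02:00] → overlaps → counts.
design_review [Tue 08:00, Thu 09:00] → overlaps → counts.
handoff [Wed 09:00, Fri 09:00] → contains → no.
interview [Fri 06:00, Sat 06:00] → met-by → no.
load_test [Tue 07:00, Fri 18:00] → contains → no.
rehearsal [Wed 22:00, Thu 22:00] → during → no.
reindex [Tue 07:00, Thu 09:00] → overlaps → counts.
snapshot [Fri 06:00, Sun 12:00] → met-by → no.
triage [Tue 01:00, Tue 06:00] → before → no.
Total: 3.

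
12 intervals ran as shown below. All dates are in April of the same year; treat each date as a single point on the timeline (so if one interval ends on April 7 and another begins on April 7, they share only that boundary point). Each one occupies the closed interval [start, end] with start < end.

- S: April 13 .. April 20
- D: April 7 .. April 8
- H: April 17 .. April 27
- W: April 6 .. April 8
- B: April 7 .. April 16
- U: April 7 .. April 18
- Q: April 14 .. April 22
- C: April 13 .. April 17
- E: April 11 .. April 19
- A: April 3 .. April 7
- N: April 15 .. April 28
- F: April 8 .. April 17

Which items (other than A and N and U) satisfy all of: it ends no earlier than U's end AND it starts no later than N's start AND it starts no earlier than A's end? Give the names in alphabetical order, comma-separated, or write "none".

E, Q, S

Conditions: its end is no earlier than U's end (X.end >= April 18) AND its start is no later than N's start (X.start <= April 15) AND its start is no earlier than A's end (X.start >= April 7).
B: end April 16 >= April 18? ✗; start April 7 <= April 15? ✓; start April 7 >= April 7? ✓ → no.
C: end April 17 >= April 18? ✗; start April 13 <= April 15? ✓; start April 13 >= April 7? ✓ → no.
D: end April 8 >= April 18? ✗; start April 7 <= April 15? ✓; start April 7 >= April 7? ✓ → no.
E: end April 19 >= April 18? ✓; start April 11 <= April 15? ✓; start April 11 >= April 7? ✓ → yes.
F: end April 17 >= April 18? ✗; start April 8 <= April 15? ✓; start April 8 >= April 7? ✓ → no.
H: end April 27 >= April 18? ✓; start April 17 <= April 15? ✗; start April 17 >= April 7? ✓ → no.
Q: end April 22 >= April 18? ✓; start April 14 <= April 15? ✓; start April 14 >= April 7? ✓ → yes.
S: end April 20 >= April 18? ✓; start April 13 <= April 15? ✓; start April 13 >= April 7? ✓ → yes.
W: end April 8 >= April 18? ✗; start April 6 <= April 15? ✓; start April 6 >= April 7? ✗ → no.
Result: E, Q, S.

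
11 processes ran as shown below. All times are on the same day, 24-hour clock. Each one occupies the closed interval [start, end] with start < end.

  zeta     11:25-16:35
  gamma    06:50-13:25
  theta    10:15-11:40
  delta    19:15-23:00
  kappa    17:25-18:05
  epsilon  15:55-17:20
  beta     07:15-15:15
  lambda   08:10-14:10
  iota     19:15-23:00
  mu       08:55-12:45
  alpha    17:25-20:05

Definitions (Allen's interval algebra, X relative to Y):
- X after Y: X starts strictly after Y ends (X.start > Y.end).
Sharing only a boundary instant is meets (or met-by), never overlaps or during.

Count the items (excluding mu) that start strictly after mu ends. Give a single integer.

5

Target mu = [08:55, 12:45].
alpha [17:25, 20:05] → after → counts.
beta [07:15, 15:15] → contains → no.
delta [19:15, 23:00] → after → counts.
epsilon [15:55, 17:20] → after → counts.
gamma [06:50, 13:25] → contains → no.
iota [19:15, 23:00] → after → counts.
kappa [17:25, 18:05] → after → counts.
lambda [08:10, 14:10] → contains → no.
theta [10:15, 11:40] → during → no.
zeta [11:25, 16:35] → overlapped-by → no.
Total: 5.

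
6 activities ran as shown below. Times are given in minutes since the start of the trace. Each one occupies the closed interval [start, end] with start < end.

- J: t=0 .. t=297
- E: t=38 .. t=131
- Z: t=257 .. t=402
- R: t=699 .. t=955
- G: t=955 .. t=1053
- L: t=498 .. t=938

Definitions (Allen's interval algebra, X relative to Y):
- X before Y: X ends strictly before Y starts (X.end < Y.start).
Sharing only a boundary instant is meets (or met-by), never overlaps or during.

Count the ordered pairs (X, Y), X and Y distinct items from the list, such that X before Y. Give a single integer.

11

Checking all 30 ordered pairs for relation 'before'; matching pairs in alphabetical order:
(E, G): E before G ✓
(E, L): E before L ✓
(E, R): E before R ✓
(E, Z): E before Z ✓
(J, G): J before G ✓
(J, L): J before L ✓
(J, R): J before R ✓
(L, G): L before G ✓
(Z, G): Z before G ✓
(Z, L): Z before L ✓
(Z, R): Z before R ✓
Count: 11.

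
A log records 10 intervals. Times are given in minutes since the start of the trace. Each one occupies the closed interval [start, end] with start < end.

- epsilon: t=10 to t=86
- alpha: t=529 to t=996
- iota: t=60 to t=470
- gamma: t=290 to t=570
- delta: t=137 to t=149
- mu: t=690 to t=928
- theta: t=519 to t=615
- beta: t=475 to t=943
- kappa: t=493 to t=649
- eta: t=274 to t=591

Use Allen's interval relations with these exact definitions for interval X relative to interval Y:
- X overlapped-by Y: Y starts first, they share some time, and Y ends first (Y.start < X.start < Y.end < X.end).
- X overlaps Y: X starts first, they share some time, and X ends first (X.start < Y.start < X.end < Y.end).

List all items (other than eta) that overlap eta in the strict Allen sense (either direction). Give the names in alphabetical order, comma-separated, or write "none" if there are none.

alpha, beta, iota, kappa, theta

Target eta = [t=274, t=591].
alpha [t=529, t=996] → overlapped-by → yes.
beta [t=475, t=943] → overlapped-by → yes.
delta [t=137, t=149] → before → no.
epsilon [t=10, t=86] → before → no.
gamma [t=290, t=570] → during → no.
iota [t=60, t=470] → overlaps → yes.
kappa [t=493, t=649] → overlapped-by → yes.
mu [t=690, t=928] → after → no.
theta [t=519, t=615] → overlapped-by → yes.
Result: alpha, beta, iota, kappa, theta.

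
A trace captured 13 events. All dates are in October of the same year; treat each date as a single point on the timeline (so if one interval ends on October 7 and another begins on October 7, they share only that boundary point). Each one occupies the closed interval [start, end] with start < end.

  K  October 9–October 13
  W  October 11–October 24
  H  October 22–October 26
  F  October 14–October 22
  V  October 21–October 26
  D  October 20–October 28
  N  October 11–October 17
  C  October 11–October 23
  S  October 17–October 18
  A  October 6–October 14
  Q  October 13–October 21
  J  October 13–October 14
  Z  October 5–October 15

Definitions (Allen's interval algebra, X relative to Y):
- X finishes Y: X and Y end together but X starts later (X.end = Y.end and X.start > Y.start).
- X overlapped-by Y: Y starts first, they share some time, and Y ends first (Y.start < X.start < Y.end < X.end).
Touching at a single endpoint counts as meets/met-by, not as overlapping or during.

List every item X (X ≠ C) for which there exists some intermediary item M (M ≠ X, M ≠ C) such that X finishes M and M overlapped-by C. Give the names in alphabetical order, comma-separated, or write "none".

Target C = [October 11, October 23].
Intermediaries M with M overlapped-by C: D, H, V.
Via D — items with X finishes D: none.
Via H — items with X finishes H: none.
Via V — items with X finishes V: H.
Union: H.

H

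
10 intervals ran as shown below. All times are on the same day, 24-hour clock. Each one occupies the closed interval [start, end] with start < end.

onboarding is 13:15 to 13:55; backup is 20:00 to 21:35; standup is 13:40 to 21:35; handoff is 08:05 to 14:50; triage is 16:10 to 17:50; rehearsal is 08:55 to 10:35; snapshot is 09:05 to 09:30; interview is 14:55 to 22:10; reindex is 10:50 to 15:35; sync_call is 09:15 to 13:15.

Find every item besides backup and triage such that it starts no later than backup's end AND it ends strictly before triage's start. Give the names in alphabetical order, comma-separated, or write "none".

handoff, onboarding, rehearsal, reindex, snapshot, sync_call

Conditions: its start is no later than backup's end (X.start <= 21:35) AND its end is strictly before triage's start (X.end < 16:10).
handoff: start 08:05 <= 21:35? ✓; end 14:50 < 16:10? ✓ → yes.
interview: start 14:55 <= 21:35? ✓; end 22:10 < 16:10? ✗ → no.
onboarding: start 13:15 <= 21:35? ✓; end 13:55 < 16:10? ✓ → yes.
rehearsal: start 08:55 <= 21:35? ✓; end 10:35 < 16:10? ✓ → yes.
reindex: start 10:50 <= 21:35? ✓; end 15:35 < 16:10? ✓ → yes.
snapshot: start 09:05 <= 21:35? ✓; end 09:30 < 16:10? ✓ → yes.
standup: start 13:40 <= 21:35? ✓; end 21:35 < 16:10? ✗ → no.
sync_call: start 09:15 <= 21:35? ✓; end 13:15 < 16:10? ✓ → yes.
Result: handoff, onboarding, rehearsal, reindex, snapshot, sync_call.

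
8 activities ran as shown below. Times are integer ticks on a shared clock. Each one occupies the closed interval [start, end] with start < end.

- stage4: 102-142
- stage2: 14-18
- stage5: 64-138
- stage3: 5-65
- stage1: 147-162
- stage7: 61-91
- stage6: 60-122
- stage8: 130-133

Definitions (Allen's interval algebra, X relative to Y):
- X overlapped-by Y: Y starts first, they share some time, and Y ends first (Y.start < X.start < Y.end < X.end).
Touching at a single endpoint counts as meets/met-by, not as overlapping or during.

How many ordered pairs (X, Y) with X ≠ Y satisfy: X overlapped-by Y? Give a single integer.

7

Checking all 56 ordered pairs for relation 'overlapped-by'; matching pairs in alphabetical order:
(stage4, stage5): stage4 overlapped-by stage5 ✓
(stage4, stage6): stage4 overlapped-by stage6 ✓
(stage5, stage3): stage5 overlapped-by stage3 ✓
(stage5, stage6): stage5 overlapped-by stage6 ✓
(stage5, stage7): stage5 overlapped-by stage7 ✓
(stage6, stage3): stage6 overlapped-by stage3 ✓
(stage7, stage3): stage7 overlapped-by stage3 ✓
Count: 7.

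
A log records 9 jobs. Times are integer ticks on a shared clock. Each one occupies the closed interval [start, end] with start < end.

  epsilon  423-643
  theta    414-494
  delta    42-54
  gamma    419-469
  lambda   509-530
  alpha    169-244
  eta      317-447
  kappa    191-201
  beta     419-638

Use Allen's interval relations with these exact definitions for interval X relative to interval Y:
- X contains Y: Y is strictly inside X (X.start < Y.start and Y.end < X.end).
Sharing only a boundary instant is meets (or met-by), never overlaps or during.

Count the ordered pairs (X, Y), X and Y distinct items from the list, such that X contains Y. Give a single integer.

4

Checking all 72 ordered pairs for relation 'contains'; matching pairs in alphabetical order:
(alpha, kappa): alpha contains kappa ✓
(beta, lambda): beta contains lambda ✓
(epsilon, lambda): epsilon contains lambda ✓
(theta, gamma): theta contains gamma ✓
Count: 4.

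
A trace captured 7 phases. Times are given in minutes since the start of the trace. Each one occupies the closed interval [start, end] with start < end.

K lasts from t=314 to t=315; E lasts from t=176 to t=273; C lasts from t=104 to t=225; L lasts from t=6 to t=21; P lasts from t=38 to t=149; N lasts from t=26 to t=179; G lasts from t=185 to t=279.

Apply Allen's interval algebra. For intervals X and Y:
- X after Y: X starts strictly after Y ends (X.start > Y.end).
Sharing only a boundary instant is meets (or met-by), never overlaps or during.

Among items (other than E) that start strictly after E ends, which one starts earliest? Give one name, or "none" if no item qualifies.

Target E = [t=176, t=273].
C [t=104, t=225] → overlaps → excluded.
G [t=185, t=279] → overlapped-by → excluded.
K [t=314, t=315] → after → candidate.
L [t=6, t=21] → before → excluded.
N [t=26, t=179] → overlaps → excluded.
P [t=38, t=149] → before → excluded.
Among candidates, earliest start is t=314 → K.

K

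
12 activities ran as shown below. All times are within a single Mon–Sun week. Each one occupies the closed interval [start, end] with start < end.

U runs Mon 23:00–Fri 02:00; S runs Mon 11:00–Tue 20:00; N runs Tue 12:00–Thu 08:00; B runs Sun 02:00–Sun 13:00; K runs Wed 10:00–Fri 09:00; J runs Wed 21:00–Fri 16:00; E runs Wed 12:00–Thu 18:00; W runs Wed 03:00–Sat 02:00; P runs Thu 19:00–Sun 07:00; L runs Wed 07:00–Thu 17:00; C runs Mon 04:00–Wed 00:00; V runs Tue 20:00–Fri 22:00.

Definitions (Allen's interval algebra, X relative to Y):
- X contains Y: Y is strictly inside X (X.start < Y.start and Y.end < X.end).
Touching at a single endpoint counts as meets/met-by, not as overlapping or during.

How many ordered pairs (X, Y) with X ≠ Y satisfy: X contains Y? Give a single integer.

Checking all 132 ordered pairs for relation 'contains'; matching pairs in alphabetical order:
(C, S): C contains S ✓
(K, E): K contains E ✓
(U, E): U contains E ✓
(U, L): U contains L ✓
(U, N): U contains N ✓
(V, E): V contains E ✓
(V, J): V contains J ✓
(V, K): V contains K ✓
(V, L): V contains L ✓
(W, E): W contains E ✓
(W, J): W contains J ✓
(W, K): W contains K ✓
(W, L): W contains L ✓
Count: 13.

13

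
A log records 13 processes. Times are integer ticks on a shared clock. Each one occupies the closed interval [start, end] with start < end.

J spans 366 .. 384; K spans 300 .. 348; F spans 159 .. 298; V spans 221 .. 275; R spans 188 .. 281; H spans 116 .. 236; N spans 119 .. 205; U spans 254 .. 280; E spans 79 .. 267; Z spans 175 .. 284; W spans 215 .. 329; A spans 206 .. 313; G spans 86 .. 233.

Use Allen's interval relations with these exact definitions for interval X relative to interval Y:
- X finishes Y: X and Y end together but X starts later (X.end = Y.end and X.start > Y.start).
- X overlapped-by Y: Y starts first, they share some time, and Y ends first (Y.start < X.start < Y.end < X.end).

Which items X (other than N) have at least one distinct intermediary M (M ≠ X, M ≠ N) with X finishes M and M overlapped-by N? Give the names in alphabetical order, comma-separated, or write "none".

Target N = [119, 205].
Intermediaries M with M overlapped-by N: F, R, Z.
Via F — items with X finishes F: none.
Via R — items with X finishes R: none.
Via Z — items with X finishes Z: none.
Union: none.

none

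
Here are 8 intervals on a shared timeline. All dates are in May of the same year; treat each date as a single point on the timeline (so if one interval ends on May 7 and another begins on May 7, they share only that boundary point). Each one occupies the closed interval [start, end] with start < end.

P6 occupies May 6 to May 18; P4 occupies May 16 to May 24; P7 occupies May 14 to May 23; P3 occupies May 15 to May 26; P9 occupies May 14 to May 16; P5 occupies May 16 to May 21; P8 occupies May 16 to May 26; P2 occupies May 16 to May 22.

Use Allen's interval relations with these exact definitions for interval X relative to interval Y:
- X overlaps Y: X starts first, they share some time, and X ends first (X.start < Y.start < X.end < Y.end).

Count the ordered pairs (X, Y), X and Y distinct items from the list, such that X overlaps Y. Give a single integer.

Checking all 56 ordered pairs for relation 'overlaps'; matching pairs in alphabetical order:
(P6, P2): P6 overlaps P2 ✓
(P6, P3): P6 overlaps P3 ✓
(P6, P4): P6 overlaps P4 ✓
(P6, P5): P6 overlaps P5 ✓
(P6, P7): P6 overlaps P7 ✓
(P6, P8): P6 overlaps P8 ✓
(P7, P3): P7 overlaps P3 ✓
(P7, P4): P7 overlaps P4 ✓
(P7, P8): P7 overlaps P8 ✓
(P9, P3): P9 overlaps P3 ✓
Count: 10.

10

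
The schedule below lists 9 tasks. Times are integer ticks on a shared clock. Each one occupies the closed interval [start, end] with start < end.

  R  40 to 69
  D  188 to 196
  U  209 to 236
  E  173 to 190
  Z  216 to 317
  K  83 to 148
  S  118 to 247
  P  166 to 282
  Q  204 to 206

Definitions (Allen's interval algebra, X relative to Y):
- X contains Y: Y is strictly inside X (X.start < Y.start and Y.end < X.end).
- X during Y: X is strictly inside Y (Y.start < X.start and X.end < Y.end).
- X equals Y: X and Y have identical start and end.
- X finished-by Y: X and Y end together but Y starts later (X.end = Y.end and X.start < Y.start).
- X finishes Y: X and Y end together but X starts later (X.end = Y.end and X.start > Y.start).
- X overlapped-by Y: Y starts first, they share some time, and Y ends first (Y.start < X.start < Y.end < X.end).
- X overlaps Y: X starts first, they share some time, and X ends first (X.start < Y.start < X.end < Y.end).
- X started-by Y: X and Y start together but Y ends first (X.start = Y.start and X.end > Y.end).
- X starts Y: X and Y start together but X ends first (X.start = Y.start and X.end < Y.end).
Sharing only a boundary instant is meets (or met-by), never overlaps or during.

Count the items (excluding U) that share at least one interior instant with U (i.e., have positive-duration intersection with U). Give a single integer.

3

Target U = [209, 236].
D [188, 196] → before → no.
E [173, 190] → before → no.
K [83, 148] → before → no.
P [166, 282] → contains → counts.
Q [204, 206] → before → no.
R [40, 69] → before → no.
S [118, 247] → contains → counts.
Z [216, 317] → overlapped-by → counts.
Total: 3.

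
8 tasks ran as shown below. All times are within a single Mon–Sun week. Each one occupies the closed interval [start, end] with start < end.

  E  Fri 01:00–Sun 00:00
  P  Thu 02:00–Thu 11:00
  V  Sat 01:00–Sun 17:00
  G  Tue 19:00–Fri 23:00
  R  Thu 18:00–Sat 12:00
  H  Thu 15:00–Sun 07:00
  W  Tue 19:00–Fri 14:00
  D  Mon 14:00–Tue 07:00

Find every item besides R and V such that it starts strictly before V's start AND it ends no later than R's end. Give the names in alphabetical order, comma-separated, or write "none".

Conditions: its start is strictly before V's start (X.start < Sat 01:00) AND its end is no later than R's end (X.end <= Sat 12:00).
D: start Mon 14:00 < Sat 01:00? ✓; end Tue 07:00 <= Sat 12:00? ✓ → yes.
E: start Fri 01:00 < Sat 01:00? ✓; end Sun 00:00 <= Sat 12:00? ✗ → no.
G: start Tue 19:00 < Sat 01:00? ✓; end Fri 23:00 <= Sat 12:00? ✓ → yes.
H: start Thu 15:00 < Sat 01:00? ✓; end Sun 07:00 <= Sat 12:00? ✗ → no.
P: start Thu 02:00 < Sat 01:00? ✓; end Thu 11:00 <= Sat 12:00? ✓ → yes.
W: start Tue 19:00 < Sat 01:00? ✓; end Fri 14:00 <= Sat 12:00? ✓ → yes.
Result: D, G, P, W.

D, G, P, W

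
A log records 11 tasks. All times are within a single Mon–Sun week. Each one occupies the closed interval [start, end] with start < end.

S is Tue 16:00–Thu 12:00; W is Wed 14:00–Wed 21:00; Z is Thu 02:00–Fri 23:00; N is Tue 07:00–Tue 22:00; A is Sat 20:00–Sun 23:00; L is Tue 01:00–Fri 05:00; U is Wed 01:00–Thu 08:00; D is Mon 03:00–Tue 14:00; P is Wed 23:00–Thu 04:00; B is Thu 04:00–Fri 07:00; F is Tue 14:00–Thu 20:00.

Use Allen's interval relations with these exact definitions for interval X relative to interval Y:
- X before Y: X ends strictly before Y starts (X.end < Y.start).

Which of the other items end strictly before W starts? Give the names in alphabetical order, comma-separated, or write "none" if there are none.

D, N

Target W = [Wed 14:00, Wed 21:00].
A [Sat 20:00, Sun 23:00] → after → no.
B [Thu 04:00, Fri 07:00] → after → no.
D [Mon 03:00, Tue 14:00] → before → yes.
F [Tue 14:00, Thu 20:00] → contains → no.
L [Tue 01:00, Fri 05:00] → contains → no.
N [Tue 07:00, Tue 22:00] → before → yes.
P [Wed 23:00, Thu 04:00] → after → no.
S [Tue 16:00, Thu 12:00] → contains → no.
U [Wed 01:00, Thu 08:00] → contains → no.
Z [Thu 02:00, Fri 23:00] → after → no.
Result: D, N.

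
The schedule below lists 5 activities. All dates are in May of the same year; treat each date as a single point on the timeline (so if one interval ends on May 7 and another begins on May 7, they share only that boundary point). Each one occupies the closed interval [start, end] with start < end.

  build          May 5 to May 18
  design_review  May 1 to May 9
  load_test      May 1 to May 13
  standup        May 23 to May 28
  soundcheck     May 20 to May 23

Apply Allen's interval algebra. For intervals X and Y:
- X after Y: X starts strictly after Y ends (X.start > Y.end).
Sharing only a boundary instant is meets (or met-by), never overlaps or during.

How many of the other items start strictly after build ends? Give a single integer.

Target build = [May 5, May 18].
design_review [May 1, May 9] → overlaps → no.
load_test [May 1, May 13] → overlaps → no.
soundcheck [May 20, May 23] → after → counts.
standup [May 23, May 28] → after → counts.
Total: 2.

2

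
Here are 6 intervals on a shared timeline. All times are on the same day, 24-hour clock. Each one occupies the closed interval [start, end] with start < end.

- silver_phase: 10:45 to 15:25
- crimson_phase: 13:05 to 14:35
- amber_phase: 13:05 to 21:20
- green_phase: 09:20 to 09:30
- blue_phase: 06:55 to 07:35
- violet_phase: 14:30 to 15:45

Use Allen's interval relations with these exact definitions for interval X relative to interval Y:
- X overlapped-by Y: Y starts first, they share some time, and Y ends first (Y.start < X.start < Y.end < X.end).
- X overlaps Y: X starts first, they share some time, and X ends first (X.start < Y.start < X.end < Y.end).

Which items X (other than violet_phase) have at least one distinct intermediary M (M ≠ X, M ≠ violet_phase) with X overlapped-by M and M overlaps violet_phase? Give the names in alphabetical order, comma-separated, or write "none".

Target violet_phase = [14:30, 15:45].
Intermediaries M with M overlaps violet_phase: crimson_phase, silver_phase.
Via crimson_phase — items with X overlapped-by crimson_phase: none.
Via silver_phase — items with X overlapped-by silver_phase: amber_phase.
Union: amber_phase.

amber_phase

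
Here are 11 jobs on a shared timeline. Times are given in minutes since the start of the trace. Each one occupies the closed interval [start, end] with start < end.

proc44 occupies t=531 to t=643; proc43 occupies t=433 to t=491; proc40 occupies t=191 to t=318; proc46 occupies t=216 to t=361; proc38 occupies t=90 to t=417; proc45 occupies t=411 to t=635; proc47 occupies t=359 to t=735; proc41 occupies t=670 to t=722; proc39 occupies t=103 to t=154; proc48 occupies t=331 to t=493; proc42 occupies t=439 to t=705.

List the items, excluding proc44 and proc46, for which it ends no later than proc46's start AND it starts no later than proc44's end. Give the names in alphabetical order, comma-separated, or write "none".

Conditions: its end is no later than proc46's start (X.end <= t=216) AND its start is no later than proc44's end (X.start <= t=643).
proc38: end t=417 <= t=216? ✗; start t=90 <= t=643? ✓ → no.
proc39: end t=154 <= t=216? ✓; start t=103 <= t=643? ✓ → yes.
proc40: end t=318 <= t=216? ✗; start t=191 <= t=643? ✓ → no.
proc41: end t=722 <= t=216? ✗; start t=670 <= t=643? ✗ → no.
proc42: end t=705 <= t=216? ✗; start t=439 <= t=643? ✓ → no.
proc43: end t=491 <= t=216? ✗; start t=433 <= t=643? ✓ → no.
proc45: end t=635 <= t=216? ✗; start t=411 <= t=643? ✓ → no.
proc47: end t=735 <= t=216? ✗; start t=359 <= t=643? ✓ → no.
proc48: end t=493 <= t=216? ✗; start t=331 <= t=643? ✓ → no.
Result: proc39.

proc39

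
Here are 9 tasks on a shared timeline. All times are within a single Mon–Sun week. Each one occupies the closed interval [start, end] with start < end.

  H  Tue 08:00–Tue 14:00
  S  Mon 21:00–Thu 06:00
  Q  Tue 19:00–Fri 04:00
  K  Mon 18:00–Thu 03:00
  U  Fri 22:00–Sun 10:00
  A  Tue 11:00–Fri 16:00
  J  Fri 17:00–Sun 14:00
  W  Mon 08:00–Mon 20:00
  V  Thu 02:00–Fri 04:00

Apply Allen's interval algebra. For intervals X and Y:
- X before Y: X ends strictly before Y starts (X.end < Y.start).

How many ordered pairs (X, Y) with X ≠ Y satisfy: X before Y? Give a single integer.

21

Checking all 72 ordered pairs for relation 'before'; matching pairs in alphabetical order:
(A, J): A before J ✓
(A, U): A before U ✓
(H, J): H before J ✓
(H, Q): H before Q ✓
(H, U): H before U ✓
(H, V): H before V ✓
(K, J): K before J ✓
(K, U): K before U ✓
(Q, J): Q before J ✓
(Q, U): Q before U ✓
(S, J): S before J ✓
(S, U): S before U ✓
(V, J): V before J ✓
(V, U): V before U ✓
(W, A): W before A ✓
(W, H): W before H ✓
(W, J): W before J ✓
(W, Q): W before Q ✓
(W, S): W before S ✓
(W, U): W before U ✓
(W, V): W before V ✓
Count: 21.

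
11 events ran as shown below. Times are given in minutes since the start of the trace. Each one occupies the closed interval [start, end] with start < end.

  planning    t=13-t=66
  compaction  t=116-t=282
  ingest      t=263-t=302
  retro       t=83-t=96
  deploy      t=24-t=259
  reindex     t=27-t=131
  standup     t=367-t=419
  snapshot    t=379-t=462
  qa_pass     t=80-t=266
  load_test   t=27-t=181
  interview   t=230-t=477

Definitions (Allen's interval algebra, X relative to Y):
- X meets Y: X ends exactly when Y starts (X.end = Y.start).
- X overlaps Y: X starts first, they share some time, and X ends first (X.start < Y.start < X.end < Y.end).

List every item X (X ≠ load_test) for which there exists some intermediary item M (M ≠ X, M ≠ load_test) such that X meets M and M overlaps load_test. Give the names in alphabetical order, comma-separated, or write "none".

none

Target load_test = [t=27, t=181].
Intermediaries M with M overlaps load_test: planning.
Via planning — items with X meets planning: none.
Union: none.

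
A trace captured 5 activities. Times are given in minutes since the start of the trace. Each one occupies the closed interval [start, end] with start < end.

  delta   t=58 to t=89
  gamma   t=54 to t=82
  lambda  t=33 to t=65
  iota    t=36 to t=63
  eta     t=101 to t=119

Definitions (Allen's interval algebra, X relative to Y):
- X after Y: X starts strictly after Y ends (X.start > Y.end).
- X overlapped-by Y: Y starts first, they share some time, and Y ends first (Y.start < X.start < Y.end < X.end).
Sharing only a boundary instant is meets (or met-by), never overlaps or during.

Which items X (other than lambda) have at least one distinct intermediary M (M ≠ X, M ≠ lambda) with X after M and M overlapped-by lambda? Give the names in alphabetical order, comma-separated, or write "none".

eta

Target lambda = [t=33, t=65].
Intermediaries M with M overlapped-by lambda: delta, gamma.
Via delta — items with X after delta: eta.
Via gamma — items with X after gamma: eta.
Union: eta.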